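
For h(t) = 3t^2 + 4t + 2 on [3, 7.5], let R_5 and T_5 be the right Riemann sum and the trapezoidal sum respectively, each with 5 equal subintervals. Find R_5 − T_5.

R_5 = 572.085.
T_5 = 500.1975.
R_5 − T_5 = 71.8875.

71.8875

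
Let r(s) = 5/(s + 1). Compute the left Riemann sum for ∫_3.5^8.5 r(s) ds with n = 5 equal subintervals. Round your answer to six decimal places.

4.044335

Δs = (8.5 − 3.5)/5 = 1.
Left endpoints: 3.5, 4.5, 5.5, 6.5, 7.5.
r(3.5) = 10/9, r(4.5) = 10/11, r(5.5) = 10/13, r(6.5) = 2/3, r(7.5) = 10/17.
Sum = Δs · [r(3.5) + r(4.5) + r(5.5) + r(6.5) + r(7.5)].
Sum ≈ 4.044335.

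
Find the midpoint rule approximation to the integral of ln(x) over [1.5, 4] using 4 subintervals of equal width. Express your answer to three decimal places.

2.444

Δx = (4 − 1.5)/4 = 0.625.
Midpoints: 1.8125, 2.4375, 3.0625, 3.6875.
f(1.8125) ≈ 0.595, f(2.4375) ≈ 0.891, f(3.0625) ≈ 1.119, f(3.6875) ≈ 1.305.
Sum = Δx · [f(1.8125) + f(2.4375) + f(3.0625) + f(3.6875)].
Sum ≈ 2.444.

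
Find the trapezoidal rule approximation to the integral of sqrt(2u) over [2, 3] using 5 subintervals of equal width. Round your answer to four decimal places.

Δu = (3 − 2)/5 = 0.2.
f(2) ≈ 2.0000, f(2.2) ≈ 2.0976, f(2.4) ≈ 2.1909, f(2.6) ≈ 2.2804, f(2.8) ≈ 2.3664, f(3) ≈ 2.4495.
T_5 = (Δu/2)·[f(u_0) + 2f(u_1) + ... + 2f(u_{4}) + f(u_5)].
Sum ≈ 2.2320.

2.2320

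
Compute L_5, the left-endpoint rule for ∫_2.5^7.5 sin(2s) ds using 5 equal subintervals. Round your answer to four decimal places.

Δs = (7.5 − 2.5)/5 = 1.
Left endpoints: 2.5, 3.5, 4.5, 5.5, 6.5.
f(2.5) ≈ -0.9589, f(3.5) ≈ 0.6570, f(4.5) ≈ 0.4121, f(5.5) ≈ -1.0000, f(6.5) ≈ 0.4202.
Sum = Δs · [f(2.5) + f(3.5) + f(4.5) + f(5.5) + f(6.5)].
Sum ≈ -0.4696.

-0.4696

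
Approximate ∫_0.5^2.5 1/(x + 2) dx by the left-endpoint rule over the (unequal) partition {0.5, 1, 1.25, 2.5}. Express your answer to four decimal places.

Subinterval widths: 0.5, 0.25, 1.25.
Left endpoints: 0.5, 1, 1.25.
f(0.5) = 0.4, f(1) = 1/3, f(1.25) = 4/13.
Sum = Σ Δx_i · f(x_i).
Sum ≈ 0.6679.

0.6679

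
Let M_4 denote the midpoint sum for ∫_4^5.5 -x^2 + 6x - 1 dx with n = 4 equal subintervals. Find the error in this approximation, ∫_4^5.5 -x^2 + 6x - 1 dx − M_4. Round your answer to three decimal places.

Exact integral: ∫_4^5.5 f(x) dx = 7.125.
M_4 ≈ 7.14258.
Error ≈ 7.125 − 7.14258 ≈ -0.018.

-0.018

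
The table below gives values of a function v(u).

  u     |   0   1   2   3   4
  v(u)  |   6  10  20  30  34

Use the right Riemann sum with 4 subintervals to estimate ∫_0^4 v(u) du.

Δu = 1.
Sum = 1·[10 + 20 + 30 + 34] = 94.

94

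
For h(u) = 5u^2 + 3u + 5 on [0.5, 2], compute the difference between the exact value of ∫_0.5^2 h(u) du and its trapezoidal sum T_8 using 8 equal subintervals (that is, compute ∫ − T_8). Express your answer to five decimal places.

-0.04395

Exact integral: ∫_0.5^2 h(u) du = 26.25.
T_8 ≈ 26.2939453.
Error ≈ 26.25 − 26.2939453 ≈ -0.04395.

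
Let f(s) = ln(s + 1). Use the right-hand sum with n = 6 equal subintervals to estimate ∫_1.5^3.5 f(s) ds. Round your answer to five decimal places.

Δs = (3.5 − 1.5)/6 = 1/3.
Right endpoints: 11/6, 13/6, 2.5, 17/6, 19/6, 3.5.
f(11/6) ≈ 1.04145, f(13/6) ≈ 1.15268, f(2.5) ≈ 1.25276, f(17/6) ≈ 1.34373, f(19/6) ≈ 1.42712, f(3.5) ≈ 1.50408.
Sum = Δs · [f(11/6) + f(13/6) + f(2.5) + ...].
Sum ≈ 2.57394.

2.57394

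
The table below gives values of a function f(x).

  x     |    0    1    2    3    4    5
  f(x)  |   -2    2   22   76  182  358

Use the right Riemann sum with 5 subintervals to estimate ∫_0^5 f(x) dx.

Δx = 1.
Sum = 1·[2 + 22 + 76 + 182 + 358] = 640.

640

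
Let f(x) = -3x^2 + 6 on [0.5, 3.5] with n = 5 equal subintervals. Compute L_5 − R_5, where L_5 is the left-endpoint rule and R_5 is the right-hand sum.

21.6

L_5 = -14.49.
R_5 = -36.09.
L_5 − R_5 = 21.6.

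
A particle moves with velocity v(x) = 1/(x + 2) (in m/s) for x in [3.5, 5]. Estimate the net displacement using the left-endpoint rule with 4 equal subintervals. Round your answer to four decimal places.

0.2486

Δx = (5 − 3.5)/4 = 0.375.
Left endpoints: 3.5, 3.875, 4.25, 4.625.
v(3.5) = 2/11, v(3.875) = 8/47, v(4.25) = 0.16, v(4.625) = 8/53.
Sum = Δx · [v(3.5) + v(3.875) + v(4.25) + v(4.625)].
Sum ≈ 0.2486.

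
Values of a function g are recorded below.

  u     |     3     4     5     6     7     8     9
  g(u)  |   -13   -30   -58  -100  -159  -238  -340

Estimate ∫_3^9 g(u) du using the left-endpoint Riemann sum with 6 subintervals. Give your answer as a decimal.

Δu = 1.
Sum = 1·[(-13) + (-30) + (-58) + (-100) + (-159) + (-238)] = -598.

-598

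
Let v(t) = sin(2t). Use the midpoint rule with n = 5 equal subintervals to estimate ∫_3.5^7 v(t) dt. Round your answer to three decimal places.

Δt = (7 − 3.5)/5 = 0.7.
Midpoints: 3.85, 4.55, 5.25, 5.95, 6.65.
v(3.85) ≈ 0.988, v(4.55) ≈ 0.319, v(5.25) ≈ -0.880, v(5.95) ≈ -0.618, v(6.65) ≈ 0.670.
Sum = Δt · [v(3.85) + v(4.55) + v(5.25) + v(5.95) + v(6.65)].
Sum ≈ 0.335.

0.335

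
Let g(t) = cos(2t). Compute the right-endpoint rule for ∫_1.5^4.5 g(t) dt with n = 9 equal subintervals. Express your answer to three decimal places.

0.144

Δt = (4.5 − 1.5)/9 = 1/3.
Right endpoints: 11/6, 13/6, 2.5, 17/6, 19/6, 3.5, 23/6, 25/6, 4.5.
g(11/6) ≈ -0.865, g(13/6) ≈ -0.370, g(2.5) ≈ 0.284, g(17/6) ≈ 0.816, g(19/6) ≈ 0.999, g(3.5) ≈ 0.754, g(23/6) ≈ 0.186, g(25/6) ≈ -0.461, g(4.5) ≈ -0.911.
Sum = Δt · [g(11/6) + g(13/6) + g(2.5) + ...].
Sum ≈ 0.144.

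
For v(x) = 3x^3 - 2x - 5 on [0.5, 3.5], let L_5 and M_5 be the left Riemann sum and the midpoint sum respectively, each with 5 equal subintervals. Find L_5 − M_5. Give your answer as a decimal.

L_5 = 52.065.
M_5 = 83.88.
L_5 − M_5 = -31.815.

-31.815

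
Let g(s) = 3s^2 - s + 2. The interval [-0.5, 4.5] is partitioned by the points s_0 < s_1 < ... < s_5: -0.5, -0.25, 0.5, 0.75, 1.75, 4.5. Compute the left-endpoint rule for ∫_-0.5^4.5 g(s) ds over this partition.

Subinterval widths: 0.25, 0.75, 0.25, 1, 2.75.
Left endpoints: -0.5, -0.25, 0.5, 0.75, 1.75.
g(-0.5) = 3.25, g(-0.25) = 2.4375, g(0.5) = 2.25, g(0.75) = 2.9375, g(1.75) = 9.4375.
Sum = Σ Δs_i · g(s_i).
Sum = 32.09375.

32.09375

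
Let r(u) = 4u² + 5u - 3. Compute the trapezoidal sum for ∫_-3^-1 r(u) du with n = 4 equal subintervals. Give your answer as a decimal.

9

Δu = (-1 − (-3))/4 = 0.5.
r(-3) = 18, r(-2.5) = 9.5, r(-2) = 3, r(-1.5) = -1.5, r(-1) = -4.
T_4 = (Δu/2)·[r(u_0) + 2r(u_1) + 2r(u_2) + 2r(u_3) + r(u_4)].
Sum = 9.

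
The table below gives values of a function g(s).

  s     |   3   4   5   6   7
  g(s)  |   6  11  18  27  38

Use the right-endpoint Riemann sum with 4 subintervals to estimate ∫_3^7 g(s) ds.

Δs = 1.
Sum = 1·[11 + 18 + 27 + 38] = 94.

94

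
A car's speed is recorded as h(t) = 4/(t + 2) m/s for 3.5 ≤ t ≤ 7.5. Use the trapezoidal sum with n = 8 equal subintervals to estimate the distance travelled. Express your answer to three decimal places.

Δt = (7.5 − 3.5)/8 = 0.5.
h(3.5) = 8/11, h(4) = 2/3, h(4.5) = 8/13, h(5) = 4/7, h(5.5) = 8/15, h(6) = 0.5, h(6.5) = 8/17, h(7) = 4/9, h(7.5) = 8/19.
T_8 = (Δt/2)·[h(t_0) + 2h(t_1) + ... + 2h(t_{7}) + h(t_8)].
Sum ≈ 2.188.

2.188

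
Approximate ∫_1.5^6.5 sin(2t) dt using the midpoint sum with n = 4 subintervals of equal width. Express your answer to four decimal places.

Δt = (6.5 − 1.5)/4 = 1.25.
Midpoints: 2.125, 3.375, 4.625, 5.875.
f(2.125) ≈ -0.8950, f(3.375) ≈ 0.4500, f(4.625) ≈ 0.1739, f(5.875) ≈ -0.7287.
Sum = Δt · [f(2.125) + f(3.375) + f(4.625) + f(5.875)].
Sum ≈ -1.2497.

-1.2497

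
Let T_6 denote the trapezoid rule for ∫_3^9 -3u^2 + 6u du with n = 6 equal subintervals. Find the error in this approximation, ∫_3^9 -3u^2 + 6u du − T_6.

3

Exact integral: ∫_3^9 f(u) du = -486.
T_6 = -489.
Error = -486 − (-489) = 3.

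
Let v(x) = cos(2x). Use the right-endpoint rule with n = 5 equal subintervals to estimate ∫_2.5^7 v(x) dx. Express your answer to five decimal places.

Δx = (7 − 2.5)/5 = 0.9.
Right endpoints: 3.4, 4.3, 5.2, 6.1, 7.
v(3.4) ≈ 0.86940, v(4.3) ≈ -0.67872, v(5.2) ≈ -0.56098, v(6.1) ≈ 0.93363, v(7) ≈ 0.13674.
Sum = Δx · [v(3.4) + v(4.3) + v(5.2) + v(6.1) + v(7)].
Sum ≈ 0.63006.

0.63006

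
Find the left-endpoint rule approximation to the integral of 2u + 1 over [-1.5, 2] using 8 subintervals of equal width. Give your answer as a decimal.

Δu = (2 − (-1.5))/8 = 0.4375.
Left endpoints: -1.5, -1.0625, -0.625, -0.1875, 0.25, 0.6875, 1.125, 1.5625.
f(-1.5) = -2, f(-1.0625) = -1.125, f(-0.625) = -0.25, f(-0.1875) = 0.625, f(0.25) = 1.5, f(0.6875) = 2.375, f(1.125) = 3.25, f(1.5625) = 4.125.
Sum = Δu · [f(-1.5) + f(-1.0625) + f(-0.625) + ...].
Sum = 3.71875.

3.71875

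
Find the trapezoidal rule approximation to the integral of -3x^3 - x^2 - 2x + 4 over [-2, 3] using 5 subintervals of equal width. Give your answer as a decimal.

Δx = (3 − (-2))/5 = 1.
f(-2) = 28, f(-1) = 8, f(0) = 4, f(1) = -2, f(2) = -28, f(3) = -92.
T_5 = (Δx/2)·[f(x_0) + 2f(x_1) + ... + 2f(x_{4}) + f(x_5)].
Sum = -50.

-50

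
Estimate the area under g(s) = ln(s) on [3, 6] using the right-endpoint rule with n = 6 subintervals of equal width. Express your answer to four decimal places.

Δs = (6 − 3)/6 = 0.5.
Right endpoints: 3.5, 4, 4.5, 5, 5.5, 6.
g(3.5) ≈ 1.2528, g(4) ≈ 1.3863, g(4.5) ≈ 1.5041, g(5) ≈ 1.6094, g(5.5) ≈ 1.7047, g(6) ≈ 1.7918.
Sum = Δs · [g(3.5) + g(4) + g(4.5) + ...].
Sum ≈ 4.6245.

4.6245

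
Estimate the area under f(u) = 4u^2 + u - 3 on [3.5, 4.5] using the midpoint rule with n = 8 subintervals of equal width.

65.328125

Δu = (4.5 − 3.5)/8 = 0.125.
Midpoints: 3.5625, 3.6875, 3.8125, 3.9375, 4.0625, 4.1875, 4.3125, 4.4375.
f(3.5625) = 51.328125, f(3.6875) = 55.078125, f(3.8125) = 58.953125, f(3.9375) = 62.953125, f(4.0625) = 67.078125, f(4.1875) = 71.328125, f(4.3125) = 75.703125, f(4.4375) = 80.203125.
Sum = Δu · [f(3.5625) + f(3.6875) + f(3.8125) + ...].
Sum = 65.328125.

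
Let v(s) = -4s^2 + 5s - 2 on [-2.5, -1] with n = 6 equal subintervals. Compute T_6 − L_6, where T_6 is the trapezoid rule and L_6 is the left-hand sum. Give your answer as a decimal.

3.5625

T_6 = -35.6875.
L_6 = -39.25.
T_6 − L_6 = 3.5625.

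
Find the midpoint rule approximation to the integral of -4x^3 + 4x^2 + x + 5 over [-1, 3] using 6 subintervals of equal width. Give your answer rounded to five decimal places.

Δx = (3 − (-1))/6 = 2/3.
Midpoints: -2/3, 0, 2/3, 4/3, 2, 8/3.
f(-2/3) = 197/27, f(0) = 5, f(2/3) = 169/27, f(4/3) = 107/27, f(2) = -9, f(8/3) = -1073/27.
Sum = Δx · [f(-2/3) + f(0) + f(2/3) + ...].
Sum ≈ -17.48148.

-17.48148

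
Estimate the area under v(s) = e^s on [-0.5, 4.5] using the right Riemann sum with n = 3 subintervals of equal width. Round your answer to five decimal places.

Δs = (4.5 − (-0.5))/3 = 5/3.
Right endpoints: 7/6, 17/6, 4.5.
v(7/6) ≈ 3.21127, v(17/6) ≈ 17.00204, v(4.5) ≈ 90.01713.
Sum = Δs · [v(7/6) + v(17/6) + v(4.5)].
Sum ≈ 183.71740.

183.71740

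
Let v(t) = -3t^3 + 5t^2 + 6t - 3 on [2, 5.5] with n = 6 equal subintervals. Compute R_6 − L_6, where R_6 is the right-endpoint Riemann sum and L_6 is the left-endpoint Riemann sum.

-188.34375

R_6 ≈ -441.9671586.
L_6 ≈ -253.6234086.
R_6 − L_6 = -188.34375.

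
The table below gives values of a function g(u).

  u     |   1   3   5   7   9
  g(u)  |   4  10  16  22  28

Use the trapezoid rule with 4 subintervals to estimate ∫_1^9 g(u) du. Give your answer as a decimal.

128

Δu = 2.
T_4 = (2/2)·[4 + 2·10 + 2·16 + 2·22 + 28] = 128.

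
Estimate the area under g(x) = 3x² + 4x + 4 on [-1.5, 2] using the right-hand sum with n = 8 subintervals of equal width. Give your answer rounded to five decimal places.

33.42090

Δx = (2 − (-1.5))/8 = 0.4375.
Right endpoints: -1.0625, -0.625, -0.1875, 0.25, 0.6875, 1.125, 1.5625, 2.
g(-1.0625) = 3.13671875, g(-0.625) = 2.671875, g(-0.1875) = 3.35546875, g(0.25) = 5.1875, g(0.6875) = 8.16796875, g(1.125) = 12.296875, g(1.5625) = 17.57421875, g(2) = 24.
Sum = Δx · [g(-1.0625) + g(-0.625) + g(-0.1875) + ...].
Sum ≈ 33.42090.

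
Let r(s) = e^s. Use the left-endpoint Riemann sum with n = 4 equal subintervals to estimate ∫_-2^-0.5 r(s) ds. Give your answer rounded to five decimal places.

0.38836

Δs = (-0.5 − (-2))/4 = 0.375.
Left endpoints: -2, -1.625, -1.25, -0.875.
r(-2) ≈ 0.13534, r(-1.625) ≈ 0.19691, r(-1.25) ≈ 0.28650, r(-0.875) ≈ 0.41686.
Sum = Δs · [r(-2) + r(-1.625) + r(-1.25) + r(-0.875)].
Sum ≈ 0.38836.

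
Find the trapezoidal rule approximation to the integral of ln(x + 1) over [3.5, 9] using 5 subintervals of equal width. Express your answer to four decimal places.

Δx = (9 − 3.5)/5 = 1.1.
f(3.5) ≈ 1.5041, f(4.6) ≈ 1.7228, f(5.7) ≈ 1.9021, f(6.8) ≈ 2.0541, f(7.9) ≈ 2.1861, f(9) ≈ 2.3026.
T_5 = (Δx/2)·[f(x_0) + 2f(x_1) + ... + 2f(x_{4}) + f(x_5)].
Sum ≈ 10.7452.

10.7452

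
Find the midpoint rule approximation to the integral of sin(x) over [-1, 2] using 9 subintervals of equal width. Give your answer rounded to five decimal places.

0.96089

Δx = (2 − (-1))/9 = 1/3.
Midpoints: -5/6, -0.5, -1/6, 1/6, 0.5, 5/6, 7/6, 1.5, 11/6.
f(-5/6) ≈ -0.74018, f(-0.5) ≈ -0.47943, f(-1/6) ≈ -0.16590, f(1/6) ≈ 0.16590, f(0.5) ≈ 0.47943, f(5/6) ≈ 0.74018, f(7/6) ≈ 0.91944, f(1.5) ≈ 0.99749, f(11/6) ≈ 0.96573.
Sum = Δx · [f(-5/6) + f(-0.5) + f(-1/6) + ...].
Sum ≈ 0.96089.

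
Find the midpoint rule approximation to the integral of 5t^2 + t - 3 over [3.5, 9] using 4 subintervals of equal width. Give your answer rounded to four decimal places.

1157.0840

Δt = (9 − 3.5)/4 = 1.375.
Midpoints: 4.1875, 5.5625, 6.9375, 8.3125.
f(4.1875) = 88.86328125, f(5.5625) = 157.26953125, f(6.9375) = 244.58203125, f(8.3125) = 350.80078125.
Sum = Δt · [f(4.1875) + f(5.5625) + f(6.9375) + f(8.3125)].
Sum ≈ 1157.0840.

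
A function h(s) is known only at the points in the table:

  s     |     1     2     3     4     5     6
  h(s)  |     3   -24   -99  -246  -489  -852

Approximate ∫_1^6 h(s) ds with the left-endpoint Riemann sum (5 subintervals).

Δs = 1.
Sum = 1·[3 + (-24) + (-99) + (-246) + (-489)] = -855.

-855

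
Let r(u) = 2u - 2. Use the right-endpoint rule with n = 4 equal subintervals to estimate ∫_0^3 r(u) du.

5.25

Δu = (3 − 0)/4 = 0.75.
Right endpoints: 0.75, 1.5, 2.25, 3.
r(0.75) = -0.5, r(1.5) = 1, r(2.25) = 2.5, r(3) = 4.
Sum = Δu · [r(0.75) + r(1.5) + r(2.25) + r(3)].
Sum = 5.25.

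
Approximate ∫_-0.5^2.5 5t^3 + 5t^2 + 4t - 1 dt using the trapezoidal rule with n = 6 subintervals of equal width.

Δt = (2.5 − (-0.5))/6 = 0.5.
f(-0.5) = -2.375, f(0) = -1, f(0.5) = 2.875, f(1) = 13, f(1.5) = 33.125, f(2) = 67, f(2.5) = 118.375.
T_6 = (Δt/2)·[f(t_0) + 2f(t_1) + ... + 2f(t_{5}) + f(t_6)].
Sum = 86.5.

86.5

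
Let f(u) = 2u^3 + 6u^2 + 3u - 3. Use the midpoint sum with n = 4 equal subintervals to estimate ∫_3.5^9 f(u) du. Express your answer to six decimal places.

4626.649414

Δu = (9 − 3.5)/4 = 1.375.
Midpoints: 4.1875, 5.5625, 6.9375, 8.3125.
f(4.1875) = 535819/2048, f(5.5625) = 1113209/2048, f(6.9375) = 1995519/2048, f(8.3125) = 3246637/2048.
Sum = Δu · [f(4.1875) + f(5.5625) + f(6.9375) + f(8.3125)].
Sum ≈ 4626.649414.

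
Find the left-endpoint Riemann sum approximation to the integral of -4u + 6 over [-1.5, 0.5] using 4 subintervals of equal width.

Δu = (0.5 − (-1.5))/4 = 0.5.
Left endpoints: -1.5, -1, -0.5, 0.
f(-1.5) = 12, f(-1) = 10, f(-0.5) = 8, f(0) = 6.
Sum = Δu · [f(-1.5) + f(-1) + f(-0.5) + f(0)].
Sum = 18.

18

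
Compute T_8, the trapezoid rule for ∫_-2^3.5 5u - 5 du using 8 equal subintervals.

Δu = (3.5 − (-2))/8 = 0.6875.
f(-2) = -15, f(-1.3125) = -11.5625, f(-0.625) = -8.125, f(0.0625) = -4.6875, f(0.75) = -1.25, f(1.4375) = 2.1875, f(2.125) = 5.625, f(2.8125) = 9.0625, f(3.5) = 12.5.
T_8 = (Δu/2)·[f(u_0) + 2f(u_1) + ... + 2f(u_{7}) + f(u_8)].
Sum = -6.875.

-6.875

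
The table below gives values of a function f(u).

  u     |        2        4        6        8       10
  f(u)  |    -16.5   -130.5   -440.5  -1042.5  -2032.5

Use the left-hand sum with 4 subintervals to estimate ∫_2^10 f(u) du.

-3260

Δu = 2.
Sum = 2·[(-16.5) + (-130.5) + (-440.5) + (-1042.5)] = -3260.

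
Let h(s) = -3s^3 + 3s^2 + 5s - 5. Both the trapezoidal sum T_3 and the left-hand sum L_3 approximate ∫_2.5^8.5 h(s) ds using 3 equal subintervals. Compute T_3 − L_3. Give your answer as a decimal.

-1567.5

T_3 = -3338.25.
L_3 = -1770.75.
T_3 − L_3 = -1567.5.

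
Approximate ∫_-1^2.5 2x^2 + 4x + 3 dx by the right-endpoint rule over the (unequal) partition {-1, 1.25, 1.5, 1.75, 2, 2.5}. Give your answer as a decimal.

49.9375

Subinterval widths: 2.25, 0.25, 0.25, 0.25, 0.5.
Right endpoints: 1.25, 1.5, 1.75, 2, 2.5.
f(1.25) = 11.125, f(1.5) = 13.5, f(1.75) = 16.125, f(2) = 19, f(2.5) = 25.5.
Sum = Σ Δx_i · f(x_i).
Sum = 49.9375.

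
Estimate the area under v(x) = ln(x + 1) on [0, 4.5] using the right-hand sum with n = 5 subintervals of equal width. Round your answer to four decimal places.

Δx = (4.5 − 0)/5 = 0.9.
Right endpoints: 0.9, 1.8, 2.7, 3.6, 4.5.
v(0.9) ≈ 0.6419, v(1.8) ≈ 1.0296, v(2.7) ≈ 1.3083, v(3.6) ≈ 1.5261, v(4.5) ≈ 1.7047.
Sum = Δx · [v(0.9) + v(1.8) + v(2.7) + v(3.6) + v(4.5)].
Sum ≈ 5.5895.

5.5895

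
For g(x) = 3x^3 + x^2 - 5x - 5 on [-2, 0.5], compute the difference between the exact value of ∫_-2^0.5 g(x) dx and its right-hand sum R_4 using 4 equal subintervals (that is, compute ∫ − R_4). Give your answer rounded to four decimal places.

Exact integral: ∫_-2^0.5 g(x) dx ≈ -12.369792.
R_4 ≈ -10.766602.
Error ≈ -12.369792 − (-10.766602) ≈ -1.6032.

-1.6032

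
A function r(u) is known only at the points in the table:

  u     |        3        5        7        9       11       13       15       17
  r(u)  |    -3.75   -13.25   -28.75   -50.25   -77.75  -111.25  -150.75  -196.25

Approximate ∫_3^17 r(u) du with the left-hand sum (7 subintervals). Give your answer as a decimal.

Δu = 2.
Sum = 2·[(-3.75) + (-13.25) + (-28.75) + (-50.25) + (-77.75) + (-111.25) + (-150.75)] = -871.5.

-871.5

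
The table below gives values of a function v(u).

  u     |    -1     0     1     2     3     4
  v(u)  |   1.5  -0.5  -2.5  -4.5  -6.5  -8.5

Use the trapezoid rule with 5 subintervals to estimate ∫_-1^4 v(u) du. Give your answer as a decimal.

Δu = 1.
T_5 = (1/2)·[1.5 + 2·(-0.5) + 2·(-2.5) + 2·(-4.5) + 2·(-6.5) + (-8.5)] = -17.5.

-17.5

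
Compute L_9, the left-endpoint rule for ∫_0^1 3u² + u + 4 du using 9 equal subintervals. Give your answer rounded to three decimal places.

Δu = (1 − 0)/9 = 1/9.
Left endpoints: 0, 1/9, 2/9, 1/3, 4/9, 5/9, 2/3, 7/9, 8/9.
f(0) = 4, f(1/9) = 112/27, f(2/9) = 118/27, f(1/3) = 14/3, f(4/9) = 136/27, f(5/9) = 148/27, f(2/3) = 6, f(7/9) = 178/27, f(8/9) = 196/27.
Sum = Δu · [f(0) + f(1/9) + f(2/9) + ...].
Sum ≈ 5.284.

5.284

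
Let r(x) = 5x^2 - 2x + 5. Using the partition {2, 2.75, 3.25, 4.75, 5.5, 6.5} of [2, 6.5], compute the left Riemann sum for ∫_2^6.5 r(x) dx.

Subinterval widths: 0.75, 0.5, 1.5, 0.75, 1.
Left endpoints: 2, 2.75, 3.25, 4.75, 5.5.
r(2) = 21, r(2.75) = 37.3125, r(3.25) = 51.3125, r(4.75) = 108.3125, r(5.5) = 145.25.
Sum = Σ Δx_i · r(x_i).
Sum = 337.859375.

337.859375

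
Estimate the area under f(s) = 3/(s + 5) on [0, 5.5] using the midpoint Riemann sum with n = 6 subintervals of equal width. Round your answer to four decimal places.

2.2226

Δs = (5.5 − 0)/6 = 11/12.
Midpoints: 11/24, 1.375, 55/24, 77/24, 4.125, 121/24.
f(11/24) = 72/131, f(1.375) = 8/17, f(55/24) = 72/175, f(77/24) = 72/197, f(4.125) = 24/73, f(121/24) = 72/241.
Sum = Δs · [f(11/24) + f(1.375) + f(55/24) + ...].
Sum ≈ 2.2226.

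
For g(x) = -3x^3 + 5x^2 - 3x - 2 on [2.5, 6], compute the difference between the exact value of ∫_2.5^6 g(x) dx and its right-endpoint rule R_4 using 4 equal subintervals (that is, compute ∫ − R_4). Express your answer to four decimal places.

217.3577

Exact integral: ∫_2.5^6 g(x) dx ≈ -660.369792.
R_4 ≈ -877.727539.
Error ≈ -660.369792 − (-877.727539) ≈ 217.3577.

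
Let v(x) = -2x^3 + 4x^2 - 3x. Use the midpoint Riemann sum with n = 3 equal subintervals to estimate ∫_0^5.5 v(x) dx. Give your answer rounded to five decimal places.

-261.81655

Δx = (5.5 − 0)/3 = 11/6.
Midpoints: 11/12, 2.75, 55/12.
v(11/12) = -803/864, v(2.75) = -19.59375, v(55/12) = -105655/864.
Sum = Δx · [v(11/12) + v(2.75) + v(55/12)].
Sum ≈ -261.81655.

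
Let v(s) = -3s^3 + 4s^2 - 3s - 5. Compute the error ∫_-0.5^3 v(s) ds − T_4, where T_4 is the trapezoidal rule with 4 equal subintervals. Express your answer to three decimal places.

3.238

Exact integral: ∫_-0.5^3 v(s) ds ≈ -55.16146.
T_4 ≈ -58.39941.
Error ≈ -55.16146 − (-58.39941) ≈ 3.238.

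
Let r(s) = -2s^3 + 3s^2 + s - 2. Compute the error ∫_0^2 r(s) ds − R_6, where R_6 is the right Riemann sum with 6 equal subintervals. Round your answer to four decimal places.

0.4444

Exact integral: ∫_0^2 r(s) ds = -2.
R_6 ≈ -2.444444.
Error ≈ -2 − (-2.444444) ≈ 0.4444.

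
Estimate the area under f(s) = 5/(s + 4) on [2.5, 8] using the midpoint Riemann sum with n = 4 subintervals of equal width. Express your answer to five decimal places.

3.05900

Δs = (8 − 2.5)/4 = 1.375.
Midpoints: 3.1875, 4.5625, 5.9375, 7.3125.
f(3.1875) = 16/23, f(4.5625) = 80/137, f(5.9375) = 80/159, f(7.3125) = 80/181.
Sum = Δs · [f(3.1875) + f(4.5625) + f(5.9375) + f(7.3125)].
Sum ≈ 3.05900.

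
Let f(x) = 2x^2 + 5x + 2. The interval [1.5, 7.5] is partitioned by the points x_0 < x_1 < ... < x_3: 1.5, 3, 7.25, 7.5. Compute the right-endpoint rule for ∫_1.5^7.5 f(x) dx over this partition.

699.84375

Subinterval widths: 1.5, 4.25, 0.25.
Right endpoints: 3, 7.25, 7.5.
f(3) = 35, f(7.25) = 143.375, f(7.5) = 152.
Sum = Σ Δx_i · f(x_i).
Sum = 699.84375.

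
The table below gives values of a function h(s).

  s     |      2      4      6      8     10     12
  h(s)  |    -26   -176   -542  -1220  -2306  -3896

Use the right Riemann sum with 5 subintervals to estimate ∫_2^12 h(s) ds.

Δs = 2.
Sum = 2·[(-176) + (-542) + (-1220) + (-2306) + (-3896)] = -16280.

-16280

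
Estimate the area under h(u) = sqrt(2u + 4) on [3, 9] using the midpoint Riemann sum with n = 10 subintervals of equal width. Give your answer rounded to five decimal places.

Δu = (9 − 3)/10 = 0.6.
Midpoints: 3.3, 3.9, 4.5, 5.1, 5.7, 6.3, 6.9, 7.5, 8.1, 8.7.
h(3.3) ≈ 3.25576, h(3.9) ≈ 3.43511, h(4.5) ≈ 3.60555, h(5.1) ≈ 3.76829, h(5.7) ≈ 3.92428, h(6.3) ≈ 4.07431, h(6.9) ≈ 4.21900, h(7.5) ≈ 4.35890, h(8.1) ≈ 4.49444, h(8.7) ≈ 4.62601.
Sum = Δu · [h(3.3) + h(3.9) + h(4.5) + ...].
Sum ≈ 23.85700.

23.85700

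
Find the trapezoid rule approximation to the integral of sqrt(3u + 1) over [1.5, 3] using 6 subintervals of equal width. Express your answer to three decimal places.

Δu = (3 − 1.5)/6 = 0.25.
f(1.5) ≈ 2.345, f(1.75) ≈ 2.500, f(2) ≈ 2.646, f(2.25) ≈ 2.784, f(2.5) ≈ 2.915, f(2.75) ≈ 3.041, f(3) ≈ 3.162.
T_6 = (Δu/2)·[f(u_0) + 2f(u_1) + ... + 2f(u_{5}) + f(u_6)].
Sum ≈ 4.160.

4.160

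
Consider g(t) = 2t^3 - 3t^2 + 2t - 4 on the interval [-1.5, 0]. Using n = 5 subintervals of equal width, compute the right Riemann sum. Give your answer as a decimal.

-11.85

Δt = (0 − (-1.5))/5 = 0.3.
Right endpoints: -1.2, -0.9, -0.6, -0.3, 0.
g(-1.2) = -14.176, g(-0.9) = -9.688, g(-0.6) = -6.712, g(-0.3) = -4.924, g(0) = -4.
Sum = Δt · [g(-1.2) + g(-0.9) + g(-0.6) + g(-0.3) + g(0)].
Sum = -11.85.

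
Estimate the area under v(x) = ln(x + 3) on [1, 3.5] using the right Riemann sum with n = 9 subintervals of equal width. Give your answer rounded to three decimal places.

Δx = (3.5 − 1)/9 = 5/18.
Right endpoints: 23/18, 14/9, 11/6, 19/9, 43/18, 8/3, 53/18, 29/9, 3.5.
v(23/18) ≈ 1.453, v(14/9) ≈ 1.516, v(11/6) ≈ 1.576, v(19/9) ≈ 1.631, v(43/18) ≈ 1.684, v(8/3) ≈ 1.735, v(53/18) ≈ 1.782, v(29/9) ≈ 1.828, v(3.5) ≈ 1.872.
Sum = Δx · [v(23/18) + v(14/9) + v(11/6) + ...].
Sum ≈ 4.188.

4.188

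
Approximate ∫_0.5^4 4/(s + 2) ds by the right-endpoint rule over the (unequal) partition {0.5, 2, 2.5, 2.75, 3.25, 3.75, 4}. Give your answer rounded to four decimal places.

Subinterval widths: 1.5, 0.5, 0.25, 0.5, 0.5, 0.25.
Right endpoints: 2, 2.5, 2.75, 3.25, 3.75, 4.
f(2) = 1, f(2.5) = 8/9, f(2.75) = 16/19, f(3.25) = 16/21, f(3.75) = 16/23, f(4) = 2/3.
Sum = Σ Δs_i · f(s_i).
Sum ≈ 3.0504.

3.0504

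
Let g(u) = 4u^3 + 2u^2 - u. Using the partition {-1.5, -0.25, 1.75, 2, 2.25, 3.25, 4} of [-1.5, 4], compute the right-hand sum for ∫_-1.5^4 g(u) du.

443.0625

Subinterval widths: 1.25, 2, 0.25, 0.25, 1, 0.75.
Right endpoints: -0.25, 1.75, 2, 2.25, 3.25, 4.
g(-0.25) = 0.3125, g(1.75) = 25.8125, g(2) = 38, g(2.25) = 53.4375, g(3.25) = 155.1875, g(4) = 284.
Sum = Σ Δu_i · g(u_i).
Sum = 443.0625.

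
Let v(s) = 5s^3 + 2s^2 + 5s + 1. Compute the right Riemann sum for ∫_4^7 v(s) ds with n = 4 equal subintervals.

Δs = (7 − 4)/4 = 0.75.
Right endpoints: 4.75, 5.5, 6.25, 7.
v(4.75) = 605.734375, v(5.5) = 920.875, v(6.25) = 1331.078125, v(7) = 1849.
Sum = Δs · [v(4.75) + v(5.5) + v(6.25) + v(7)].
Sum = 3530.015625.

3530.015625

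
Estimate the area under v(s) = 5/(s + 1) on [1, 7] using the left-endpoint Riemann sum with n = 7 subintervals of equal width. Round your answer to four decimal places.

Δs = (7 − 1)/7 = 6/7.
Left endpoints: 1, 13/7, 19/7, 25/7, 31/7, 37/7, 43/7.
v(1) = 2.5, v(13/7) = 1.75, v(19/7) = 35/26, v(25/7) = 1.09375, v(31/7) = 35/38, v(37/7) = 35/44, v(43/7) = 0.7.
Sum = Δs · [v(1) + v(13/7) + v(19/7) + ...].
Sum ≈ 7.8055.

7.8055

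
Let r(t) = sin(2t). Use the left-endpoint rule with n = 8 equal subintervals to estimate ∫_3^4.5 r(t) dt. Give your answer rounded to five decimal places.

0.85983

Δt = (4.5 − 3)/8 = 0.1875.
Left endpoints: 3, 3.1875, 3.375, 3.5625, 3.75, 3.9375, 4.125, 4.3125.
r(3) ≈ -0.27942, r(3.1875) ≈ 0.09169, r(3.375) ≈ 0.45004, r(3.5625) ≈ 0.74585, r(3.75) ≈ 0.93800, r(3.9375) ≈ 0.99978, r(4.125) ≈ 0.92260, r(4.3125) ≈ 0.71720.
Sum = Δt · [r(3) + r(3.1875) + r(3.375) + ...].
Sum ≈ 0.85983.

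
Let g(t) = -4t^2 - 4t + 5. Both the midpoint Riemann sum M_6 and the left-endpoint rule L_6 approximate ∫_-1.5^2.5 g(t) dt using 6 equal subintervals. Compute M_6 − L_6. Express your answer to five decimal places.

-8.88889

M_6 ≈ -12.7407407.
L_6 ≈ -3.8518519.
M_6 − L_6 ≈ -8.88889.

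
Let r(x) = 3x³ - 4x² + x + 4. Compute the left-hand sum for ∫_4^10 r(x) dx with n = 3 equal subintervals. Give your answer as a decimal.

3884

Δx = (10 − 4)/3 = 2.
Left endpoints: 4, 6, 8.
r(4) = 136, r(6) = 514, r(8) = 1292.
Sum = Δx · [r(4) + r(6) + r(8)].
Sum = 3884.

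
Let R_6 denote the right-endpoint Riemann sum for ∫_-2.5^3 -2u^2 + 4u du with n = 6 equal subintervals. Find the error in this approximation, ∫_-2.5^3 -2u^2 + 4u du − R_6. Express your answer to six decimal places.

Exact integral: ∫_-2.5^3 f(u) du ≈ -22.91666667.
R_6 ≈ -16.89467593.
Error ≈ -22.91666667 − (-16.89467593) ≈ -6.021991.

-6.021991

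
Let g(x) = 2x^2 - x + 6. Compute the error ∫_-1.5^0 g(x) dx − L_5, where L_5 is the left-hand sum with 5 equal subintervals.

-0.945

Exact integral: ∫_-1.5^0 g(x) dx = 12.375.
L_5 = 13.32.
Error = 12.375 − 13.32 = -0.945.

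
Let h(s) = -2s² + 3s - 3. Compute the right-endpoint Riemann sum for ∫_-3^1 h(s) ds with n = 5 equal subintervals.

-32.32

Δs = (1 − (-3))/5 = 0.8.
Right endpoints: -2.2, -1.4, -0.6, 0.2, 1.
h(-2.2) = -19.28, h(-1.4) = -11.12, h(-0.6) = -5.52, h(0.2) = -2.48, h(1) = -2.
Sum = Δs · [h(-2.2) + h(-1.4) + h(-0.6) + h(0.2) + h(1)].
Sum = -32.32.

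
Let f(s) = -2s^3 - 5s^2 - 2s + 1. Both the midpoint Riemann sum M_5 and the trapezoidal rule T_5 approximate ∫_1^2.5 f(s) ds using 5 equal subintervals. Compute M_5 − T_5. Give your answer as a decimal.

M_5 = -46.981875.
T_5 = -47.505.
M_5 − T_5 = 0.523125.

0.523125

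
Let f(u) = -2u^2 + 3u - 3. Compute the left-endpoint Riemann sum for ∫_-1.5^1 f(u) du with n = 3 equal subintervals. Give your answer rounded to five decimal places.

Δu = (1 − (-1.5))/3 = 5/6.
Left endpoints: -1.5, -2/3, 1/6.
f(-1.5) = -12, f(-2/3) = -53/9, f(1/6) = -23/9.
Sum = Δu · [f(-1.5) + f(-2/3) + f(1/6)].
Sum ≈ -17.03704.

-17.03704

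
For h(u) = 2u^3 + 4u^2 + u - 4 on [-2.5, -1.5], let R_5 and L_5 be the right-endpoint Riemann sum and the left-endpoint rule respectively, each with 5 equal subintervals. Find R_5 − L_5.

1.9

R_5 = -5.77.
L_5 = -7.67.
R_5 − L_5 = 1.9.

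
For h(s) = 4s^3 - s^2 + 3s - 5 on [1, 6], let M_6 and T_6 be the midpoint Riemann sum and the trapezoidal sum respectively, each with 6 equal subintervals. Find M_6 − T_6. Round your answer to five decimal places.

M_6 ≈ 1238.9699074.
T_6 ≈ 1274.5601852.
M_6 − T_6 ≈ -35.59028.

-35.59028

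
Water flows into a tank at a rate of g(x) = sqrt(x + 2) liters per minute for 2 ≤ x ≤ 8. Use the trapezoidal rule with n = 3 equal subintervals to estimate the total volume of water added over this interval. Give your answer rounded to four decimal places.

15.7181

Δx = (8 − 2)/3 = 2.
g(2) ≈ 2.0000, g(4) ≈ 2.4495, g(6) ≈ 2.8284, g(8) ≈ 3.1623.
T_3 = (Δx/2)·[g(x_0) + 2g(x_1) + 2g(x_2) + g(x_3)].
Sum ≈ 15.7181.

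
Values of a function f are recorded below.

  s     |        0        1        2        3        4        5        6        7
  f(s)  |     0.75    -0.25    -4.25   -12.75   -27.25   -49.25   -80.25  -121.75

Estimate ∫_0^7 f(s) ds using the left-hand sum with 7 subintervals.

Δs = 1.
Sum = 1·[0.75 + (-0.25) + (-4.25) + (-12.75) + (-27.25) + (-49.25) + (-80.25)] = -173.25.

-173.25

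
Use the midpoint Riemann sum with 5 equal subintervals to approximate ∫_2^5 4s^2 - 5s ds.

Δs = (5 − 2)/5 = 0.6.
Midpoints: 2.3, 2.9, 3.5, 4.1, 4.7.
f(2.3) = 9.66, f(2.9) = 19.14, f(3.5) = 31.5, f(4.1) = 46.74, f(4.7) = 64.86.
Sum = Δs · [f(2.3) + f(2.9) + f(3.5) + f(4.1) + f(4.7)].
Sum = 103.14.

103.14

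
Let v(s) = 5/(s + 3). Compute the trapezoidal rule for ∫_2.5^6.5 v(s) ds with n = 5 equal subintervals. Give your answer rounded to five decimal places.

Δs = (6.5 − 2.5)/5 = 0.8.
v(2.5) = 10/11, v(3.3) = 50/63, v(4.1) = 50/71, v(4.9) = 50/79, v(5.7) = 50/87, v(6.5) = 10/19.
T_5 = (Δs/2)·[v(s_0) + 2v(s_1) + ... + 2v(s_{4}) + v(s_5)].
Sum ≈ 2.73856.

2.73856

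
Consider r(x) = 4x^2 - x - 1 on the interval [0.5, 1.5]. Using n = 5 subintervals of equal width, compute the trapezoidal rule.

2.36

Δx = (1.5 − 0.5)/5 = 0.2.
r(0.5) = -0.5, r(0.7) = 0.26, r(0.9) = 1.34, r(1.1) = 2.74, r(1.3) = 4.46, r(1.5) = 6.5.
T_5 = (Δx/2)·[r(x_0) + 2r(x_1) + ... + 2r(x_{4}) + r(x_5)].
Sum = 2.36.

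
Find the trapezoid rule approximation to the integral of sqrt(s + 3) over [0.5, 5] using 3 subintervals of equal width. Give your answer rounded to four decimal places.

10.7028

Δs = (5 − 0.5)/3 = 1.5.
f(0.5) ≈ 1.8708, f(2) ≈ 2.2361, f(3.5) ≈ 2.5495, f(5) ≈ 2.8284.
T_3 = (Δs/2)·[f(s_0) + 2f(s_1) + 2f(s_2) + f(s_3)].
Sum ≈ 10.7028.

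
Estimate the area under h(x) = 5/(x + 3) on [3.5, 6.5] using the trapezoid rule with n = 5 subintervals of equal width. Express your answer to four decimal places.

1.8993

Δx = (6.5 − 3.5)/5 = 0.6.
h(3.5) = 10/13, h(4.1) = 50/71, h(4.7) = 50/77, h(5.3) = 50/83, h(5.9) = 50/89, h(6.5) = 10/19.
T_5 = (Δx/2)·[h(x_0) + 2h(x_1) + ... + 2h(x_{4}) + h(x_5)].
Sum ≈ 1.8993.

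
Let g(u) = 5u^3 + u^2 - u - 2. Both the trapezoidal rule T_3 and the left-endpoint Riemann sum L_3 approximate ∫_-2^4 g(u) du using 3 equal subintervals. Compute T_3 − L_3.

366

T_3 = 370.
L_3 = 4.
T_3 − L_3 = 366.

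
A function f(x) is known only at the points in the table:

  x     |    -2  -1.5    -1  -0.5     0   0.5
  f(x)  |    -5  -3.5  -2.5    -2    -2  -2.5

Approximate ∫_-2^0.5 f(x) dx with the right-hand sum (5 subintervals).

-6.25

Δx = 0.5.
Sum = 0.5·[(-3.5) + (-2.5) + (-2) + (-2) + (-2.5)] = -6.25.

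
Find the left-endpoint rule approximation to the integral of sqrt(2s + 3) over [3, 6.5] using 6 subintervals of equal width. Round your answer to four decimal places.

Δs = (6.5 − 3)/6 = 7/12.
Left endpoints: 3, 43/12, 25/6, 4.75, 16/3, 71/12.
f(3) ≈ 3.0000, f(43/12) ≈ 3.1885, f(25/6) ≈ 3.3665, f(4.75) ≈ 3.5355, f(16/3) ≈ 3.6968, f(71/12) ≈ 3.8514.
Sum = Δs · [f(3) + f(43/12) + f(25/6) + ...].
Sum ≈ 12.0393.

12.0393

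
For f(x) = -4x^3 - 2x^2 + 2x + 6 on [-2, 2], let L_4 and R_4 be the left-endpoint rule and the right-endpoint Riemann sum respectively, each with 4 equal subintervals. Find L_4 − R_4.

L_4 = 40.
R_4 = -16.
L_4 − R_4 = 56.

56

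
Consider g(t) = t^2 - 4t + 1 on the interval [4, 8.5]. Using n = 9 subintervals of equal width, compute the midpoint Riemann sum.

75.28125

Δt = (8.5 − 4)/9 = 0.5.
Midpoints: 4.25, 4.75, 5.25, 5.75, 6.25, 6.75, 7.25, 7.75, 8.25.
g(4.25) = 2.0625, g(4.75) = 4.5625, g(5.25) = 7.5625, g(5.75) = 11.0625, g(6.25) = 15.0625, g(6.75) = 19.5625, g(7.25) = 24.5625, g(7.75) = 30.0625, g(8.25) = 36.0625.
Sum = Δt · [g(4.25) + g(4.75) + g(5.25) + ...].
Sum = 75.28125.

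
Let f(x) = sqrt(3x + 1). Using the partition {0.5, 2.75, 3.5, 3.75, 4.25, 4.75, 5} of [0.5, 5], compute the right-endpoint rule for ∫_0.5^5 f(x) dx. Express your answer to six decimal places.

15.068094

Subinterval widths: 2.25, 0.75, 0.25, 0.5, 0.5, 0.25.
Right endpoints: 2.75, 3.5, 3.75, 4.25, 4.75, 5.
f(2.75) ≈ 3.041381, f(3.5) ≈ 3.391165, f(3.75) ≈ 3.500000, f(4.25) ≈ 3.708099, f(4.75) ≈ 3.905125, f(5) ≈ 4.000000.
Sum = Σ Δx_i · f(x_i).
Sum ≈ 15.068094.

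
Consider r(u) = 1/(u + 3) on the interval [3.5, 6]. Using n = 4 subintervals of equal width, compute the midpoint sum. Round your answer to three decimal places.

Δu = (6 − 3.5)/4 = 0.625.
Midpoints: 3.8125, 4.4375, 5.0625, 5.6875.
r(3.8125) = 16/109, r(4.4375) = 16/119, r(5.0625) = 16/129, r(5.6875) = 16/139.
Sum = Δu · [r(3.8125) + r(4.4375) + r(5.0625) + r(5.6875)].
Sum ≈ 0.325.

0.325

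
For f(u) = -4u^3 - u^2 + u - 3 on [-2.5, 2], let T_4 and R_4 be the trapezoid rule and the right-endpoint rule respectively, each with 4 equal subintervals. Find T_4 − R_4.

T_4 = 2.4609375.
R_4 = -46.8984375.
T_4 − R_4 = 49.359375.

49.359375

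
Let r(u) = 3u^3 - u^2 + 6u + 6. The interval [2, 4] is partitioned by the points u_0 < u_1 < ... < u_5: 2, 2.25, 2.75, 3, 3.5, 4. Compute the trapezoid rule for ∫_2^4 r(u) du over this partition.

211.1640625

Subinterval widths: 0.25, 0.5, 0.25, 0.5, 0.5.
r(2) = 38, r(2.25) = 48.609375, r(2.75) = 77.328125, r(3) = 96, r(3.5) = 143.375, r(4) = 206.
On each subinterval the trapezoid contributes (Δu_i/2)·[r(u_{i-1}) + r(u_i)].
Sum = 211.1640625.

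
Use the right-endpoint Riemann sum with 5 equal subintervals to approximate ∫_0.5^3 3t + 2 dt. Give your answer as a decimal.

20

Δt = (3 − 0.5)/5 = 0.5.
Right endpoints: 1, 1.5, 2, 2.5, 3.
f(1) = 5, f(1.5) = 6.5, f(2) = 8, f(2.5) = 9.5, f(3) = 11.
Sum = Δt · [f(1) + f(1.5) + f(2) + f(2.5) + f(3)].
Sum = 20.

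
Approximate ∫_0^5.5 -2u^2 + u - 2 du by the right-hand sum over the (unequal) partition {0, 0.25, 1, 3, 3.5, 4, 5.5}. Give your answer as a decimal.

Subinterval widths: 0.25, 0.75, 2, 0.5, 0.5, 1.5.
Right endpoints: 0.25, 1, 3, 3.5, 4, 5.5.
f(0.25) = -1.875, f(1) = -3, f(3) = -17, f(3.5) = -23, f(4) = -30, f(5.5) = -57.
Sum = Σ Δu_i · f(u_i).
Sum = -148.71875.

-148.71875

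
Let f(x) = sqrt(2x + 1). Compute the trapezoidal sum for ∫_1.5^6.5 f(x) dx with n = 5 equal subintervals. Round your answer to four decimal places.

Δx = (6.5 − 1.5)/5 = 1.
f(1.5) ≈ 2.0000, f(2.5) ≈ 2.4495, f(3.5) ≈ 2.8284, f(4.5) ≈ 3.1623, f(5.5) ≈ 3.4641, f(6.5) ≈ 3.7417.
T_5 = (Δx/2)·[f(x_0) + 2f(x_1) + ... + 2f(x_{4}) + f(x_5)].
Sum ≈ 14.7751.

14.7751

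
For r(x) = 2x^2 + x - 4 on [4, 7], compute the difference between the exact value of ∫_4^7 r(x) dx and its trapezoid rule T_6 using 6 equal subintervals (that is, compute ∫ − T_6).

-0.25

Exact integral: ∫_4^7 r(x) dx = 190.5.
T_6 = 190.75.
Error = 190.5 − 190.75 = -0.25.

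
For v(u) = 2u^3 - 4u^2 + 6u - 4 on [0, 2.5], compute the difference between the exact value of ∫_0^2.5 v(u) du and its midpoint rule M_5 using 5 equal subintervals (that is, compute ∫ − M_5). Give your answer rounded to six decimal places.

Exact integral: ∫_0^2.5 v(u) du ≈ 7.44791667.
M_5 = 7.265625.
Error ≈ 7.44791667 − 7.265625 ≈ 0.182292.

0.182292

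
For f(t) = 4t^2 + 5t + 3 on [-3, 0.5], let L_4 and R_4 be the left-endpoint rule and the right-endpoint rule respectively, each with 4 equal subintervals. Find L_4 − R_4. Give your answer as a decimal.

15.3125

L_4 = 34.234375.
R_4 = 18.921875.
L_4 − R_4 = 15.3125.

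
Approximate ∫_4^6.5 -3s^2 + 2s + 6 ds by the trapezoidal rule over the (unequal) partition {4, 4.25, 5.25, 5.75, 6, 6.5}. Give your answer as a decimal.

-170.015625

Subinterval widths: 0.25, 1, 0.5, 0.25, 0.5.
f(4) = -34, f(4.25) = -39.6875, f(5.25) = -66.1875, f(5.75) = -81.6875, f(6) = -90, f(6.5) = -107.75.
On each subinterval the trapezoid contributes (Δs_i/2)·[f(s_{i-1}) + f(s_i)].
Sum = -170.015625.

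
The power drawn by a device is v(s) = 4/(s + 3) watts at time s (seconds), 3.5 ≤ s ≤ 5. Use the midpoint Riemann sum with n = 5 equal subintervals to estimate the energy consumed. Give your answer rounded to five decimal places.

0.83044

Δs = (5 − 3.5)/5 = 0.3.
Midpoints: 3.65, 3.95, 4.25, 4.55, 4.85.
v(3.65) = 80/133, v(3.95) = 80/139, v(4.25) = 16/29, v(4.55) = 80/151, v(4.85) = 80/157.
Sum = Δs · [v(3.65) + v(3.95) + v(4.25) + v(4.55) + v(4.85)].
Sum ≈ 0.83044.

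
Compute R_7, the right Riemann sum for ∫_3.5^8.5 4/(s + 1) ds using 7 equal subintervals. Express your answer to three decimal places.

Δs = (8.5 − 3.5)/7 = 5/7.
Right endpoints: 59/14, 69/14, 79/14, 89/14, 99/14, 109/14, 8.5.
f(59/14) = 56/73, f(69/14) = 56/83, f(79/14) = 56/93, f(89/14) = 56/103, f(99/14) = 56/113, f(109/14) = 56/123, f(8.5) = 8/19.
Sum = Δs · [f(59/14) + f(69/14) + f(79/14) + ...].
Sum ≈ 2.828.

2.828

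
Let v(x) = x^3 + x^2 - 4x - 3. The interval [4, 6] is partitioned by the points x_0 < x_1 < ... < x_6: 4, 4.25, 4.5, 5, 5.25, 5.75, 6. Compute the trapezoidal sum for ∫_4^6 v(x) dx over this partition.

Subinterval widths: 0.25, 0.25, 0.5, 0.25, 0.5, 0.25.
v(4) = 61, v(4.25) = 74.828125, v(4.5) = 90.375, v(5) = 127, v(5.25) = 148.265625, v(5.75) = 197.171875, v(6) = 225.
On each subinterval the trapezoid contributes (Δx_i/2)·[v(x_{i-1}) + v(x_i)].
Sum = 265.51171875.

265.51171875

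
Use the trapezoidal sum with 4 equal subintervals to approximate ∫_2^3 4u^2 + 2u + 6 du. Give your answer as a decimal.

Δu = (3 − 2)/4 = 0.25.
f(2) = 26, f(2.25) = 30.75, f(2.5) = 36, f(2.75) = 41.75, f(3) = 48.
T_4 = (Δu/2)·[f(u_0) + 2f(u_1) + 2f(u_2) + 2f(u_3) + f(u_4)].
Sum = 36.375.

36.375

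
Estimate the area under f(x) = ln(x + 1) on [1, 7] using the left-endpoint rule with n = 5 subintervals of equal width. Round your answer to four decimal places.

Δx = (7 − 1)/5 = 1.2.
Left endpoints: 1, 2.2, 3.4, 4.6, 5.8.
f(1) ≈ 0.6931, f(2.2) ≈ 1.1632, f(3.4) ≈ 1.4816, f(4.6) ≈ 1.7228, f(5.8) ≈ 1.9169.
Sum = Δx · [f(1) + f(2.2) + f(3.4) + f(4.6) + f(5.8)].
Sum ≈ 8.3731.

8.3731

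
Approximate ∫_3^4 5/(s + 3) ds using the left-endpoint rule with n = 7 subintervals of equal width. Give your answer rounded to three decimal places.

Δs = (4 − 3)/7 = 1/7.
Left endpoints: 3, 22/7, 23/7, 24/7, 25/7, 26/7, 27/7.
f(3) = 5/6, f(22/7) = 35/43, f(23/7) = 35/44, f(24/7) = 7/9, f(25/7) = 35/46, f(26/7) = 35/47, f(27/7) = 35/48.
Sum = Δs · [f(3) + f(22/7) + f(23/7) + ...].
Sum ≈ 0.779.

0.779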